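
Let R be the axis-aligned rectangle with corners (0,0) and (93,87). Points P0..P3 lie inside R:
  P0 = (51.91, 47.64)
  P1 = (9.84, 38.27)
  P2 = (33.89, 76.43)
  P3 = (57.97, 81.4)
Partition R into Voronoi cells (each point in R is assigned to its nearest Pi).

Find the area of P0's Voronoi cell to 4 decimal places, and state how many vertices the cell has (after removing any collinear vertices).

1. box [0,93]×[0,87]: [(0, 0) (93, 0) (93, 87) (0, 87)]
2. ⊥bis P0·P1 via (30.875,42.955): [(40.4421, 0) (93, 0) (93, 87) (21.0651, 87)]  |A|=5415.4355
3. ⊥bis P0·P2 via (42.9,62.035): [(28.6166, 53.0949) (40.4421, 0) (93, 0) (93, 87) (82.7858, 87)]  |A|=4369.111
4. ⊥bis P0·P3 via (54.94,64.52): [(48.6687, 65.6457) (28.6166, 53.0949) (40.4421, 0) (93, 0) (93, 57.6881)]  |A|=3610.3365
5. canonical 5-gon: [(48.6687, 65.6457) (28.6166, 53.0949) (40.4421, 0) (93, 0) (93, 57.6881)]
6. shoelace: 3610.3365

Area of P0's cell: 3610.3365 (5 vertices)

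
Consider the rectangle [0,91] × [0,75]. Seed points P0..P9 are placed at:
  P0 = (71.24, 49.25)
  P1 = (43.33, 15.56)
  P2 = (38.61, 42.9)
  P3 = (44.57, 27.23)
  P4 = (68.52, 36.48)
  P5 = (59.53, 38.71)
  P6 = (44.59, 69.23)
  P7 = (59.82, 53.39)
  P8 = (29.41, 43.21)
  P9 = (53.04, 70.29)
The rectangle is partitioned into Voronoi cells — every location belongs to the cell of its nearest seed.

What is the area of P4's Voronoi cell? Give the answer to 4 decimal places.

Area of P4's cell: 1040.0023

1. box [0,91]×[0,75]: [(0, 0) (91, 0) (91, 75) (0, 75)]
2. ⊥bis P4·P0 via (69.88,42.865): [(0, 57.7494) (0, 0) (91, 0) (91, 38.3665)]  |A|=4373.2708
3. ⊥bis P4·P1 via (55.925,26.02): [(35.9299, 50.0964) (77.5343, 0) (91, 0) (91, 38.3665)]  |A|=1393.7139
4. ⊥bis P4·P2 via (53.565,39.69): [(54.93, 46.0493) (51.7181, 31.0856) (77.5343, 0) (91, 0) (91, 38.3665)]  |A|=1245.0578
5. ⊥bis P4·P3 via (56.545,31.855): [(54.93, 46.0493) (53.5486, 39.6134) (61.2968, 19.5518) (77.5343, 0) (91, 0) (91, 38.3665)]  |A|=1193.6595
6. ⊥bis P4·P5 via (64.025,37.595): [(65.5605, 43.7851) (60.2327, 22.3068) (61.2968, 19.5518) (77.5343, 0) (91, 0) (91, 38.3665)]  |A|=1040.0023
7. ⊥bis P4·P6 via (56.555,52.855): [(65.5605, 43.7851) (60.2327, 22.3068) (61.2968, 19.5518) (77.5343, 0) (91, 0) (91, 38.3665)]  |A|=1040.0023
8. ⊥bis P4·P7 via (64.17,44.935): [(65.5605, 43.7851) (60.2327, 22.3068) (61.2968, 19.5518) (77.5343, 0) (91, 0) (91, 38.3665)]  |A|=1040.0023
9. ⊥bis P4·P8 via (48.965,39.845): [(65.5605, 43.7851) (60.2327, 22.3068) (61.2968, 19.5518) (77.5343, 0) (91, 0) (91, 38.3665)]  |A|=1040.0023
10. ⊥bis P4·P9 via (60.78,53.385): [(65.5605, 43.7851) (60.2327, 22.3068) (61.2968, 19.5518) (77.5343, 0) (91, 0) (91, 38.3665)]  |A|=1040.0023
11. canonical 6-gon: [(65.5605, 43.7851) (60.2327, 22.3068) (61.2968, 19.5518) (77.5343, 0) (91, 0) (91, 38.3665)]
12. shoelace: 1040.0023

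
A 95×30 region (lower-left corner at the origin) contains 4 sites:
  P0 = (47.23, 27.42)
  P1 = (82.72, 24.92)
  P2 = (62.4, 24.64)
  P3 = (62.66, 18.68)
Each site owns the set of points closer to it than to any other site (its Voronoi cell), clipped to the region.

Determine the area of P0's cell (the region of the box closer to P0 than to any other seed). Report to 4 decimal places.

1. box [0,95]×[0,30]: [(0, 0) (95, 0) (95, 30) (0, 30)]
2. ⊥bis P0·P1 via (64.975,26.17): [(0, 0) (63.1315, 0) (65.2448, 30) (0, 30)]  |A|=1925.6448
3. ⊥bis P0·P2 via (54.815,26.03): [(0, 0) (50.0448, 0) (55.5425, 30) (0, 30)]  |A|=1583.8104
4. ⊥bis P0·P3 via (54.945,23.05): [(0, 0) (41.8888, 0) (53.9455, 21.2855) (55.5425, 30) (0, 30)]  |A|=1497.0079
5. canonical 5-gon: [(0, 0) (41.8888, 0) (53.9455, 21.2855) (55.5425, 30) (0, 30)]
6. shoelace: 1497.0079

Area of P0's cell: 1497.0079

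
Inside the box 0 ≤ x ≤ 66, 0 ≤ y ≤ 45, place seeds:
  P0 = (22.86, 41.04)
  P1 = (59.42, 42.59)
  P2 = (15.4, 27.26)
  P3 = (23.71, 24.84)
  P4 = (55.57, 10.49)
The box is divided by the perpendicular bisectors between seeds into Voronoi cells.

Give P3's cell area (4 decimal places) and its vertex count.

Area of P3's cell: 733.5759 (5 vertices)

1. box [0,66]×[0,45]: [(0, 0) (66, 0) (66, 45) (0, 45)]
2. ⊥bis P3·P0 via (23.285,32.94): [(0, 31.7183) (0, 0) (66, 0) (66, 35.1812)]  |A|=2207.6827
3. ⊥bis P3·P1 via (41.565,33.715): [(41.4758, 33.8945) (0, 31.7183) (0, 0) (58.3234, 0)]  |A|=1646.1894
4. ⊥bis P3·P2 via (19.555,26.05): [(41.4758, 33.8945) (21.5347, 32.8482) (11.9688, 0) (58.3234, 0)]  |A|=1108.0902
5. ⊥bis P3·P4 via (39.64,17.665): [(44.3476, 28.1169) (41.4758, 33.8945) (21.5347, 32.8482) (11.9688, 0) (31.6835, 0)]  |A|=733.5759
6. canonical 5-gon: [(44.3476, 28.1169) (41.4758, 33.8945) (21.5347, 32.8482) (11.9688, 0) (31.6835, 0)]
7. shoelace: 733.5759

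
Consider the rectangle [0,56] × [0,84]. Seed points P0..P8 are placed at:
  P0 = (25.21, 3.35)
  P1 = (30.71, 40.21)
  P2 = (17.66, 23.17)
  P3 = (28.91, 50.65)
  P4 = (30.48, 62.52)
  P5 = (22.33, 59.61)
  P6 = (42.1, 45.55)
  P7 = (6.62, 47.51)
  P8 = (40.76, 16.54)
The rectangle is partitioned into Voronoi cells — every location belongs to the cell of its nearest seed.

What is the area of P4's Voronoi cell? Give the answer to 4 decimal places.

1. box [0,56]×[0,84]: [(0, 0) (56, 0) (56, 84) (0, 84)]
2. ⊥bis P4·P0 via (27.845,32.935): [(0, 35.415) (56, 30.4274) (56, 84) (0, 84)]  |A|=2860.4131
3. ⊥bis P4·P1 via (30.595,51.365): [(0, 51.0496) (56, 51.6269) (56, 84) (0, 84)]  |A|=1829.0581
4. ⊥bis P4·P2 via (24.07,42.845): [(0, 51.0496) (56, 51.6269) (56, 84) (0, 84)]  |A|=1829.0581
5. ⊥bis P4·P3 via (29.695,56.585): [(0, 60.5126) (56, 53.1057) (56, 84) (0, 84)]  |A|=1522.6853
6. ⊥bis P4·P5 via (26.405,61.065): [(27.9208, 56.8197) (56, 53.1057) (56, 84) (18.2159, 84)]  |A|=947.2345
7. ⊥bis P4·P6 via (36.29,54.035): [(27.9208, 56.8197) (38.3435, 55.4411) (56, 67.5312) (56, 84) (18.2159, 84)]  |A|=819.883
8. ⊥bis P4·P7 via (18.55,55.015): [(27.9208, 56.8197) (38.3435, 55.4411) (56, 67.5312) (56, 84) (18.2159, 84)]  |A|=819.883
9. ⊥bis P4·P8 via (35.62,39.53): [(27.9208, 56.8197) (38.3435, 55.4411) (56, 67.5312) (56, 84) (18.2159, 84)]  |A|=819.883
10. canonical 5-gon: [(27.9208, 56.8197) (38.3435, 55.4411) (56, 67.5312) (56, 84) (18.2159, 84)]
11. shoelace: 819.883

Area of P4's cell: 819.8830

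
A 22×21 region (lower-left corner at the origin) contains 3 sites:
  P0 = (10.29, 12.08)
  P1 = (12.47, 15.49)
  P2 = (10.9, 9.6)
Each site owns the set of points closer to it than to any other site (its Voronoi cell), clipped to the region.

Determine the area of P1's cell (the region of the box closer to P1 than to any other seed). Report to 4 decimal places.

Area of P1's cell: 142.8730

1. box [0,22]×[0,21]: [(0, 0) (22, 0) (22, 21) (0, 21)]
2. ⊥bis P1·P0 via (11.38,13.785): [(22, 6.9957) (22, 21) (0.0942, 21)]  |A|=153.3883
3. ⊥bis P1·P2 via (11.685,12.545): [(14.4886, 11.7977) (22, 9.7955) (22, 21) (0.0942, 21)]  |A|=142.873
4. canonical 4-gon: [(14.4886, 11.7977) (22, 9.7955) (22, 21) (0.0942, 21)]
5. shoelace: 142.873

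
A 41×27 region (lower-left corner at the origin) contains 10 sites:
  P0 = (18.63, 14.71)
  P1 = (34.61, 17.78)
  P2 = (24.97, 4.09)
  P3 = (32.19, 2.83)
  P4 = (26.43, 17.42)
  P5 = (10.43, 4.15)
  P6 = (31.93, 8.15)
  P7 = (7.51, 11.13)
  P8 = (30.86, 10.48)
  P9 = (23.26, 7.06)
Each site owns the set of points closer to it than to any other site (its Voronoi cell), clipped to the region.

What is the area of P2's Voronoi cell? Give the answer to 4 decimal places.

Area of P2's cell: 52.8234

1. box [0,41]×[0,27]: [(0, 0) (41, 0) (41, 27) (0, 27)]
2. ⊥bis P2·P0 via (21.8,9.4): [(6.0543, 0) (41, 0) (41, 20.8621)]  |A|=364.5216
3. ⊥bis P2·P1 via (29.79,10.935): [(27.3038, 12.6857) (6.0543, 0) (41, 0) (41, 3.0413)]  |A|=242.4828
4. ⊥bis P2·P3 via (28.58,3.46): [(29.8742, 10.8757) (27.3038, 12.6857) (6.0543, 0) (27.9762, 0)]  |A|=154.7423
5. ⊥bis P2·P4 via (25.7,10.755): [(29.7752, 10.3087) (24.3225, 10.9059) (6.0543, 0) (27.9762, 0)]  |A|=148.1812
6. ⊥bis P2·P5 via (17.7,4.12): [(29.7752, 10.3087) (24.3225, 10.9059) (17.7117, 6.9593) (17.683, 0) (27.9762, 0)]  |A|=107.717
7. ⊥bis P2·P6 via (28.45,6.12): [(28.9074, 5.3359) (25.7494, 10.7496) (24.3225, 10.9059) (17.7117, 6.9593) (17.683, 0) (27.9762, 0)]  |A|=97.5161
8. ⊥bis P2·P7 via (16.24,7.61): [(28.9074, 5.3359) (25.7494, 10.7496) (24.3225, 10.9059) (17.7117, 6.9593) (17.683, 0) (27.9762, 0)]  |A|=97.5161
9. ⊥bis P2·P8 via (27.915,7.285): [(28.9074, 5.3359) (27.6023, 7.5733) (24.1187, 10.7842) (17.7117, 6.9593) (17.683, 0) (27.9762, 0)]  |A|=94.8557
10. ⊥bis P2·P9 via (24.115,5.575): [(28.9074, 5.3359) (27.6023, 7.5733) (27.5959, 7.5791) (17.6907, 1.8762) (17.683, 0) (27.9762, 0)]  |A|=52.8234
11. canonical 6-gon: [(28.9074, 5.3359) (27.6023, 7.5733) (27.5959, 7.5791) (17.6907, 1.8762) (17.683, 0) (27.9762, 0)]
12. shoelace: 52.8234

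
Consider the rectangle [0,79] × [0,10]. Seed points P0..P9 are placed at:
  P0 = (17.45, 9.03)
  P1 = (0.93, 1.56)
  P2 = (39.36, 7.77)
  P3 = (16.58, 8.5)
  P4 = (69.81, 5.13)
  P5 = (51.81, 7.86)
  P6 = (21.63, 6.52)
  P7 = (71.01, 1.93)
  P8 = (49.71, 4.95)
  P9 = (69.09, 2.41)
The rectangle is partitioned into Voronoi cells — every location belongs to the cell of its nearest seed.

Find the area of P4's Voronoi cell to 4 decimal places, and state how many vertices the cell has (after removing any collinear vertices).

1. box [0,79]×[0,10]: [(0, 0) (79, 0) (79, 10) (0, 10)]
2. ⊥bis P4·P0 via (43.63,7.08): [(43.1027, 0) (79, 0) (79, 10) (43.8475, 10)]  |A|=355.2493
3. ⊥bis P4·P1 via (35.37,3.345): [(43.1027, 0) (79, 0) (79, 10) (43.8475, 10)]  |A|=355.2493
4. ⊥bis P4·P2 via (54.585,6.45): [(54.0258, 0) (79, 0) (79, 10) (54.8928, 10)]  |A|=245.4071
5. ⊥bis P4·P3 via (43.195,6.815): [(54.0258, 0) (79, 0) (79, 10) (54.8928, 10)]  |A|=245.4071
6. ⊥bis P4·P5 via (60.81,6.495): [(59.8249, 0) (79, 0) (79, 10) (61.3416, 10)]  |A|=184.1674
7. ⊥bis P4·P6 via (45.72,5.825): [(59.8249, 0) (79, 0) (79, 10) (61.3416, 10)]  |A|=184.1674
8. ⊥bis P4·P7 via (70.41,3.53): [(59.8249, 0) (60.9967, 0) (79, 6.7512) (79, 10) (61.3416, 10)]  |A|=123.3949
9. ⊥bis P4·P8 via (59.76,5.04): [(59.8249, 0) (60.9967, 0) (79, 6.7512) (79, 10) (61.3416, 10)]  |A|=123.3949
10. ⊥bis P4·P9 via (69.45,3.77): [(60.7461, 6.074) (70.3879, 3.5217) (79, 6.7512) (79, 10) (61.3416, 10)]  |A|=90.8741
11. canonical 5-gon: [(60.7461, 6.074) (70.3879, 3.5217) (79, 6.7512) (79, 10) (61.3416, 10)]
12. shoelace: 90.8741

Area of P4's cell: 90.8741 (5 vertices)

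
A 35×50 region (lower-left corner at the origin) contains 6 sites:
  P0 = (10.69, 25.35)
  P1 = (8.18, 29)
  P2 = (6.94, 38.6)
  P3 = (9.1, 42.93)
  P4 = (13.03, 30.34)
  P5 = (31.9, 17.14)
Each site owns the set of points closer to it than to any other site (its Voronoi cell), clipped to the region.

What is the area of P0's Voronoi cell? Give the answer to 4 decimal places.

Area of P0's cell: 448.5453

1. box [0,35]×[0,50]: [(0, 0) (35, 0) (35, 50) (0, 50)]
2. ⊥bis P0·P1 via (9.435,27.175): [(0, 20.6868) (0, 0) (35, 0) (35, 44.7553)]  |A|=1145.2374
3. ⊥bis P0·P2 via (8.815,31.975): [(21.7307, 35.6304) (0, 20.6868) (0, 0) (35, 0) (35, 39.3858)]  |A|=1109.6128
4. ⊥bis P0·P3 via (9.895,34.14): [(21.0276, 35.1469) (0, 20.6868) (0, 0) (35, 0) (35, 36.4106)]  |A|=1086.9393
5. ⊥bis P0·P4 via (11.86,27.845): [(10.9975, 28.2495) (0, 20.6868) (0, 0) (35, 0) (35, 16.9938)]  |A|=812.0639
6. ⊥bis P0·P5 via (21.295,21.245): [(22.0077, 23.0863) (10.9975, 28.2495) (0, 20.6868) (0, 0) (13.0715, 0)]  |A|=448.5453
7. canonical 5-gon: [(22.0077, 23.0863) (10.9975, 28.2495) (0, 20.6868) (0, 0) (13.0715, 0)]
8. shoelace: 448.5453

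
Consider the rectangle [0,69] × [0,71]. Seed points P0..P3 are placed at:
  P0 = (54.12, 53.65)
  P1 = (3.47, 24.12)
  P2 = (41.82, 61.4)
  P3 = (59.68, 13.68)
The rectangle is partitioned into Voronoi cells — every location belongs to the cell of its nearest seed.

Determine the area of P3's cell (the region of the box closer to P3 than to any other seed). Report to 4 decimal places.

1. box [0,69]×[0,71]: [(0, 0) (69, 0) (69, 71) (0, 71)]
2. ⊥bis P3·P0 via (56.9,33.665): [(0, 25.75) (0, 0) (69, 0) (69, 35.3482)]  |A|=2107.8854
3. ⊥bis P3·P1 via (31.575,18.9): [(33.7184, 30.4403) (28.0647, 0) (69, 0) (69, 35.3482)]  |A|=1246.6125
4. ⊥bis P3·P2 via (50.75,37.54): [(33.7184, 30.4403) (28.0647, 0) (69, 0) (69, 35.3482)]  |A|=1246.6125
5. canonical 4-gon: [(33.7184, 30.4403) (28.0647, 0) (69, 0) (69, 35.3482)]
6. shoelace: 1246.6125

Area of P3's cell: 1246.6125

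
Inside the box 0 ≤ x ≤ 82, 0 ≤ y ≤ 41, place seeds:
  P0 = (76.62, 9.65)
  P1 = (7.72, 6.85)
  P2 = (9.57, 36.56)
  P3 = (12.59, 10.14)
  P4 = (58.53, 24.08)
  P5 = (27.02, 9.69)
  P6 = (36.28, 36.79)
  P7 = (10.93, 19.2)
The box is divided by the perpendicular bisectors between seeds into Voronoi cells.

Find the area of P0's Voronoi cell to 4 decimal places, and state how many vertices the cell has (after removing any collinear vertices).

1. box [0,82]×[0,41]: [(0, 0) (82, 0) (82, 41) (0, 41)]
2. ⊥bis P0·P1 via (42.17,8.25): [(42.5053, 0) (82, 0) (82, 41) (40.8391, 41)]  |A|=1653.4407
3. ⊥bis P0·P2 via (43.095,23.105): [(41.7069, 19.6463) (42.5053, 0) (82, 0) (82, 41) (50.277, 41)]  |A|=1552.6733
4. ⊥bis P0·P3 via (44.605,9.895): [(44.7374, 27.1973) (44.5293, 0) (82, 0) (82, 41) (50.277, 41)]  |A|=1492.3657
5. ⊥bis P0·P4 via (67.575,16.865): [(54.1222, 0) (82, 0) (82, 34.9487)]  |A|=487.1476
6. ⊥bis P0·P5 via (51.82,9.67): [(54.1222, 0) (82, 0) (82, 34.9487)]  |A|=487.1476
7. ⊥bis P0·P6 via (56.45,23.22): [(54.1222, 0) (82, 0) (82, 34.9487)]  |A|=487.1476
8. ⊥bis P0·P7 via (43.775,14.425): [(54.1222, 0) (82, 0) (82, 34.9487)]  |A|=487.1476
9. canonical 3-gon: [(54.1222, 0) (82, 0) (82, 34.9487)]
10. shoelace: 487.1476

Area of P0's cell: 487.1476 (3 vertices)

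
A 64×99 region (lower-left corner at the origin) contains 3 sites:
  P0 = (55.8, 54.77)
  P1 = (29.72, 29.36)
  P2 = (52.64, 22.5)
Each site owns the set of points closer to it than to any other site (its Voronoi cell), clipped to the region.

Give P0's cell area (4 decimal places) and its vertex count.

1. box [0,64]×[0,99]: [(0, 0) (64, 0) (64, 99) (0, 99)]
2. ⊥bis P0·P1 via (42.76,42.065): [(0, 85.9525) (64, 20.265) (64, 99) (0, 99)]  |A|=2937.0422
3. ⊥bis P0·P2 via (54.22,38.635): [(0, 85.9525) (45.2457, 39.5138) (64, 37.6773) (64, 99) (0, 99)]  |A|=2773.7636
4. canonical 5-gon: [(0, 85.9525) (45.2457, 39.5138) (64, 37.6773) (64, 99) (0, 99)]
5. shoelace: 2773.7636

Area of P0's cell: 2773.7636 (5 vertices)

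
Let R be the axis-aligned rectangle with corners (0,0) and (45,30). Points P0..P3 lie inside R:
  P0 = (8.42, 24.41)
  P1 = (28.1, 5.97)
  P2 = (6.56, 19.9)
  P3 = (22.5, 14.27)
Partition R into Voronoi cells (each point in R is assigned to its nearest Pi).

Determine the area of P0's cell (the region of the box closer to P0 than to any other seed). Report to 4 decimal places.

1. box [0,45]×[0,30]: [(0, 0) (45, 0) (45, 30) (0, 30)]
2. ⊥bis P0·P1 via (18.26,15.19): [(0, 0) (4.0271, 0) (32.1368, 30) (0, 30)]  |A|=542.4591
3. ⊥bis P0·P2 via (7.49,22.155): [(0, 25.244) (19.9653, 17.01) (32.1368, 30) (0, 30)]  |A|=256.2067
4. ⊥bis P0·P3 via (15.46,19.34): [(0, 25.244) (15.1979, 18.9761) (23.137, 30) (0, 30)]  |A|=163.6706
5. canonical 4-gon: [(0, 25.244) (15.1979, 18.9761) (23.137, 30) (0, 30)]
6. shoelace: 163.6706

Area of P0's cell: 163.6706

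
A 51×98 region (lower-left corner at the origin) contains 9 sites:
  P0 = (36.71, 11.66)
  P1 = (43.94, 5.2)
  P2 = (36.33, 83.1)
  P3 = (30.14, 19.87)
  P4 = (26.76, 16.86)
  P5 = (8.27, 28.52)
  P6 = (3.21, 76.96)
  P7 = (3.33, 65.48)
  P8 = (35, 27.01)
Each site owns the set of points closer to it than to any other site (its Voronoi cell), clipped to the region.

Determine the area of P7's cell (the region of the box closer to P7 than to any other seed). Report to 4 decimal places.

1. box [0,51]×[0,98]: [(0, 0) (51, 0) (51, 98) (0, 98)]
2. ⊥bis P7·P0 via (20.02,38.57): [(0, 26.1533) (51, 57.7843) (51, 98) (0, 98)]  |A|=2857.5922
3. ⊥bis P7·P1 via (23.635,35.34): [(0, 26.1533) (51, 57.7843) (51, 98) (0, 98)]  |A|=2857.5922
4. ⊥bis P7·P2 via (19.83,74.29): [(0, 26.1533) (34.2049, 47.3677) (7.1703, 98) (0, 98)]  |A|=1410.2787
5. ⊥bis P7·P3 via (16.735,42.675): [(0, 32.838) (31.9387, 51.6119) (7.1703, 98) (0, 98)]  |A|=1206.9039
6. ⊥bis P7·P4 via (15.045,41.17): [(0, 33.9198) (10.2144, 38.8421) (31.9387, 51.6119) (7.1703, 98) (0, 98)]  |A|=1201.3789
7. ⊥bis P7·P5 via (5.8,47): [(0, 46.2248) (29.4764, 50.1645) (31.9387, 51.6119) (7.1703, 98) (0, 98)]  |A|=1009.6066
8. ⊥bis P7·P6 via (3.27,71.22): [(0, 71.1858) (0, 46.2248) (29.4764, 50.1645) (31.9387, 51.6119) (21.3682, 71.4092)]  |A|=627.7894
9. ⊥bis P7·P8 via (19.165,46.245): [(0, 71.1858) (0, 46.2248) (22.8503, 49.2789) (30.029, 55.1886) (21.3682, 71.4092)]  |A|=605.6034
10. canonical 5-gon: [(0, 71.1858) (0, 46.2248) (22.8503, 49.2789) (30.029, 55.1886) (21.3682, 71.4092)]
11. shoelace: 605.6034

Area of P7's cell: 605.6034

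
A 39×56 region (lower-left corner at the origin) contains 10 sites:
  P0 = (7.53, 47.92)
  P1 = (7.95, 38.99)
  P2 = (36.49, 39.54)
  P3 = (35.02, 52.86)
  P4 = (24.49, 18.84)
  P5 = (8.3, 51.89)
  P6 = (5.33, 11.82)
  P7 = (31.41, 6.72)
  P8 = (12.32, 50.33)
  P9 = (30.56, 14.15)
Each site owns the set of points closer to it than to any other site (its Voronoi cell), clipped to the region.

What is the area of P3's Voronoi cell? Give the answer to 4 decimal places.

Area of P3's cell: 156.3008

1. box [0,39]×[0,56]: [(0, 0) (39, 0) (39, 56) (0, 56)]
2. ⊥bis P3·P0 via (21.275,50.39): [(30.3302, 0) (39, 0) (39, 56) (20.2669, 56)]  |A|=767.2828
3. ⊥bis P3·P1 via (21.485,45.925): [(22.3974, 44.1444) (39, 11.7411) (39, 56) (20.2669, 56)]  |A|=478.4542
4. ⊥bis P3·P2 via (35.755,46.2): [(22.2949, 44.7145) (39, 46.5581) (39, 56) (20.2669, 56)]  |A|=184.5698
5. ⊥bis P3·P4 via (29.755,35.85): [(22.2949, 44.7145) (39, 46.5581) (39, 56) (20.2669, 56)]  |A|=184.5698
6. ⊥bis P3·P5 via (21.66,52.375): [(21.8478, 47.2027) (22.2949, 44.7145) (39, 46.5581) (39, 56) (21.5284, 56)]  |A|=179.0208
7. ⊥bis P3·P6 via (20.175,32.34): [(21.8478, 47.2027) (22.2949, 44.7145) (39, 46.5581) (39, 56) (21.5284, 56)]  |A|=179.0208
8. ⊥bis P3·P7 via (33.215,29.79): [(21.8478, 47.2027) (22.2949, 44.7145) (39, 46.5581) (39, 56) (21.5284, 56)]  |A|=179.0208
9. ⊥bis P3·P8 via (23.67,51.595): [(24.4108, 44.9481) (39, 46.5581) (39, 56) (23.179, 56)]  |A|=156.3008
10. ⊥bis P3·P9 via (32.79,33.505): [(24.4108, 44.9481) (39, 46.5581) (39, 56) (23.179, 56)]  |A|=156.3008
11. canonical 4-gon: [(24.4108, 44.9481) (39, 46.5581) (39, 56) (23.179, 56)]
12. shoelace: 156.3008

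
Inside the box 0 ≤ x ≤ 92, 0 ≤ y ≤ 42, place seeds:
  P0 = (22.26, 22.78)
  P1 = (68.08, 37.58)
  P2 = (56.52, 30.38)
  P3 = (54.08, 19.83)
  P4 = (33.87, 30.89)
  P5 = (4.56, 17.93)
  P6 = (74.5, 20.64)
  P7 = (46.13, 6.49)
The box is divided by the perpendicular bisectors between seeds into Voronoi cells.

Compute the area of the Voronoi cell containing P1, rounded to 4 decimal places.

1. box [0,92]×[0,42]: [(0, 0) (92, 0) (92, 42) (0, 42)]
2. ⊥bis P1·P0 via (45.17,30.18): [(54.9182, 0) (92, 0) (92, 42) (41.3521, 42)]  |A|=1842.3229
3. ⊥bis P1·P2 via (62.3,33.98): [(83.464, 0) (92, 0) (92, 42) (57.3048, 42)]  |A|=907.854
4. ⊥bis P1·P3 via (61.08,28.705): [(69.936, 21.72) (92, 4.3174) (92, 42) (57.3048, 42)]  |A|=767.5237
5. ⊥bis P1·P4 via (50.975,34.235): [(69.936, 21.72) (92, 4.3174) (92, 42) (57.3048, 42)]  |A|=767.5237
6. ⊥bis P1·P5 via (36.32,27.755): [(69.936, 21.72) (92, 4.3174) (92, 42) (57.3048, 42)]  |A|=767.5237
7. ⊥bis P1·P6 via (71.29,29.11): [(66.4708, 27.2836) (92, 36.9588) (92, 42) (57.3048, 42)]  |A|=319.6434
8. ⊥bis P1·P7 via (57.105,22.035): [(66.4708, 27.2836) (92, 36.9588) (92, 42) (57.3048, 42)]  |A|=319.6434
9. canonical 4-gon: [(66.4708, 27.2836) (92, 36.9588) (92, 42) (57.3048, 42)]
10. shoelace: 319.6434

Area of P1's cell: 319.6434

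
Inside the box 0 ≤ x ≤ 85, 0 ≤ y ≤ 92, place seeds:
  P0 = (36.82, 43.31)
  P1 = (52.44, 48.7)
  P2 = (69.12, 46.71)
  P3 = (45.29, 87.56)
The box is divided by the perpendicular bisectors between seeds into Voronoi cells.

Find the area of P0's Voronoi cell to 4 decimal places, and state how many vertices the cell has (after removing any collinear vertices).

1. box [0,85]×[0,92]: [(0, 0) (85, 0) (85, 92) (0, 92)]
2. ⊥bis P0·P1 via (44.63,46.005): [(0, 0) (60.505, 0) (28.7585, 92) (0, 92)]  |A|=4106.1187
3. ⊥bis P0·P2 via (52.97,45.01): [(0, 0) (57.7079, 0) (56.4801, 11.6638) (28.7585, 92) (0, 92)]  |A|=4089.8065
4. ⊥bis P0·P3 via (41.055,65.435): [(0, 73.2934) (0, 0) (57.7079, 0) (56.4801, 11.6638) (37.7039, 66.0764)]  |A|=3364.3896
5. canonical 5-gon: [(0, 73.2934) (0, 0) (57.7079, 0) (56.4801, 11.6638) (37.7039, 66.0764)]
6. shoelace: 3364.3896

Area of P0's cell: 3364.3896 (5 vertices)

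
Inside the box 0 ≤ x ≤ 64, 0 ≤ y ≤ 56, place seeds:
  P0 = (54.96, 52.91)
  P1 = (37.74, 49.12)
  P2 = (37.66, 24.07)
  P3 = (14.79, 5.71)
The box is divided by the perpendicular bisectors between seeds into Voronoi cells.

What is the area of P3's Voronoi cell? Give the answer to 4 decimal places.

Area of P3's cell: 880.5354

1. box [0,64]×[0,56]: [(0, 0) (64, 0) (64, 56) (0, 56)]
2. ⊥bis P3·P0 via (34.875,29.31): [(0, 0) (64, 0) (64, 4.5229) (3.5141, 56) (0, 56)]  |A|=2027.1801
3. ⊥bis P3·P1 via (26.265,27.415): [(0, 41.3008) (0, 0) (64, 0) (64, 4.5229) (54.873, 12.2905)]  |A|=1547.0858
4. ⊥bis P3·P2 via (26.225,14.89): [(8.726, 36.6875) (0, 41.3008) (0, 0) (38.1787, 0)]  |A|=880.5354
5. canonical 4-gon: [(8.726, 36.6875) (0, 41.3008) (0, 0) (38.1787, 0)]
6. shoelace: 880.5354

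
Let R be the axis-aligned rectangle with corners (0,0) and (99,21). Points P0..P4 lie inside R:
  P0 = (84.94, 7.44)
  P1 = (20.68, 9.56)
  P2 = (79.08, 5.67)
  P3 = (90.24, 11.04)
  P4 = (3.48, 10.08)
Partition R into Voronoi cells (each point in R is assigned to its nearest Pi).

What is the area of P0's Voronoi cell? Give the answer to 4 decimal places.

Area of P0's cell: 124.2303

1. box [0,99]×[0,21]: [(0, 0) (99, 0) (99, 21) (0, 21)]
2. ⊥bis P0·P1 via (52.81,8.5): [(52.5296, 0) (99, 0) (99, 21) (53.2224, 21)]  |A|=968.6044
3. ⊥bis P0·P2 via (82.01,6.555): [(83.9899, 0) (99, 0) (99, 21) (77.6469, 21)]  |A|=381.8131
4. ⊥bis P0·P3 via (87.59,9.24): [(83.9899, 0) (93.8662, 0) (79.6021, 21) (77.6469, 21)]  |A|=124.2303
5. ⊥bis P0·P4 via (44.21,8.76): [(83.9899, 0) (93.8662, 0) (79.6021, 21) (77.6469, 21)]  |A|=124.2303
6. canonical 4-gon: [(83.9899, 0) (93.8662, 0) (79.6021, 21) (77.6469, 21)]
7. shoelace: 124.2303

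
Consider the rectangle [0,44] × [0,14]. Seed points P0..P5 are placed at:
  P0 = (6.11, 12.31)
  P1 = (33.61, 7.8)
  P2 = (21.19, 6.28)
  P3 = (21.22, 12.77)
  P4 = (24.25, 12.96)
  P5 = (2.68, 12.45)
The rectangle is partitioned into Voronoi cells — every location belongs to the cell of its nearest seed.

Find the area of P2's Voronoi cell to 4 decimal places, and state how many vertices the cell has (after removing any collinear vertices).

Area of P2's cell: 146.7920 (5 vertices)

1. box [0,44]×[0,14]: [(0, 0) (44, 0) (44, 14) (0, 14)]
2. ⊥bis P2·P0 via (13.65,9.295): [(9.9332, 0) (44, 0) (44, 14) (15.5314, 14)]  |A|=437.7477
3. ⊥bis P2·P1 via (27.4,7.04): [(9.9332, 0) (28.2616, 0) (26.5482, 14) (15.5314, 14)]  |A|=205.4163
4. ⊥bis P2·P3 via (21.205,9.525): [(13.7557, 9.5594) (9.9332, 0) (28.2616, 0) (27.0992, 9.4978)]  |A|=150.935
5. ⊥bis P2·P4 via (22.72,9.62): [(22.9449, 9.517) (13.7557, 9.5594) (9.9332, 0) (28.2616, 0) (27.3435, 7.5021)]  |A|=146.792
6. ⊥bis P2·P5 via (11.935,9.365): [(22.9449, 9.517) (13.7557, 9.5594) (9.9332, 0) (28.2616, 0) (27.3435, 7.5021)]  |A|=146.792
7. canonical 5-gon: [(22.9449, 9.517) (13.7557, 9.5594) (9.9332, 0) (28.2616, 0) (27.3435, 7.5021)]
8. shoelace: 146.792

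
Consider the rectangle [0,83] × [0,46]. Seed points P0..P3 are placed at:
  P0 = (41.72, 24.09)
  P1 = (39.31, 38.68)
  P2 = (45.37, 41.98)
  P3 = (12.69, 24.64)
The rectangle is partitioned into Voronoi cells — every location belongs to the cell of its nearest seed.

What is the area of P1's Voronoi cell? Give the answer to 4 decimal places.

1. box [0,83]×[0,46]: [(0, 0) (83, 0) (83, 46) (0, 46)]
2. ⊥bis P1·P0 via (40.515,31.385): [(0, 24.6927) (83, 38.4027) (83, 46) (0, 46)]  |A|=1199.5406
3. ⊥bis P1·P2 via (42.34,40.33): [(0, 24.6927) (46.6584, 32.3998) (39.2524, 46) (0, 46)]  |A|=764.0039
4. ⊥bis P1·P3 via (26,31.66): [(27.2966, 29.2016) (46.6584, 32.3998) (39.2524, 46) (18.4368, 46)]  |A|=318.3403
5. canonical 4-gon: [(27.2966, 29.2016) (46.6584, 32.3998) (39.2524, 46) (18.4368, 46)]
6. shoelace: 318.3403

Area of P1's cell: 318.3403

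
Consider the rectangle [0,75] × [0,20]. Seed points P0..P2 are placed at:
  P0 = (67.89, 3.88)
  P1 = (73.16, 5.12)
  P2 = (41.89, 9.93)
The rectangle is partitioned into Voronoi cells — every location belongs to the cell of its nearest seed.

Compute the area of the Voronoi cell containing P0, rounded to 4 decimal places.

Area of P0's cell: 272.4140

1. box [0,75]×[0,20]: [(0, 0) (75, 0) (75, 20) (0, 20)]
2. ⊥bis P0·P1 via (70.525,4.5): [(0, 0) (71.5838, 0) (66.8779, 20) (0, 20)]  |A|=1384.6176
3. ⊥bis P0·P2 via (54.89,6.905): [(53.2833, 0) (71.5838, 0) (66.8779, 20) (57.9371, 20)]  |A|=272.414
4. canonical 4-gon: [(53.2833, 0) (71.5838, 0) (66.8779, 20) (57.9371, 20)]
5. shoelace: 272.414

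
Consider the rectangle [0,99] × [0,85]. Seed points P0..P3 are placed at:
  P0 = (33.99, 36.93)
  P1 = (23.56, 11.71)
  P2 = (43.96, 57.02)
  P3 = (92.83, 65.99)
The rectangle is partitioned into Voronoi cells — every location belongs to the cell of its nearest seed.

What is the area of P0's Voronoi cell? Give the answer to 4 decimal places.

1. box [0,99]×[0,85]: [(0, 0) (99, 0) (99, 85) (0, 85)]
2. ⊥bis P0·P1 via (28.775,24.32): [(0, 36.2202) (87.5814, 0) (99, 0) (99, 85) (0, 85)]  |A|=6828.8923
3. ⊥bis P0·P2 via (38.975,46.975): [(0, 66.317) (0, 36.2202) (87.5814, 0) (99, 0) (99, 17.1866)]  |A|=2547.3197
4. ⊥bis P0·P3 via (63.41,51.46): [(74.2776, 29.4555) (0, 66.317) (0, 36.2202) (87.5814, 0) (88.8252, 0)]  |A|=2185.0207
5. canonical 5-gon: [(74.2776, 29.4555) (0, 66.317) (0, 36.2202) (87.5814, 0) (88.8252, 0)]
6. shoelace: 2185.0207

Area of P0's cell: 2185.0207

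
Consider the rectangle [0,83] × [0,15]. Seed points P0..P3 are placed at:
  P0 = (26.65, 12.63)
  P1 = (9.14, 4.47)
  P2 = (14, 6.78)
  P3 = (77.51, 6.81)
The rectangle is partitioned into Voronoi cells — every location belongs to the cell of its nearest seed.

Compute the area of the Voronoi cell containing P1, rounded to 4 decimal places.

1. box [0,83]×[0,15]: [(0, 0) (83, 0) (83, 15) (0, 15)]
2. ⊥bis P1·P0 via (17.895,8.55): [(0, 0) (21.8795, 0) (14.8892, 15) (0, 15)]  |A|=275.7648
3. ⊥bis P1·P2 via (11.57,5.625): [(0, 0) (14.2436, 0) (7.114, 15) (0, 15)]  |A|=160.1819
4. ⊥bis P1·P3 via (43.325,5.64): [(0, 0) (14.2436, 0) (7.114, 15) (0, 15)]  |A|=160.1819
5. canonical 4-gon: [(0, 0) (14.2436, 0) (7.114, 15) (0, 15)]
6. shoelace: 160.1819

Area of P1's cell: 160.1819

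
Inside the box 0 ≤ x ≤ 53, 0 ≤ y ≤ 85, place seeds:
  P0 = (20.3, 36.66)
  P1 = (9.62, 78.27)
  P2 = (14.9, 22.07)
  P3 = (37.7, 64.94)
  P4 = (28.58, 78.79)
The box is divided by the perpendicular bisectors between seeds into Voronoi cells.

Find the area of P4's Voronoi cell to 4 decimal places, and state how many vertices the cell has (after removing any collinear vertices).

Area of P4's cell: 377.4821 (4 vertices)

1. box [0,53]×[0,85]: [(0, 0) (53, 0) (53, 85) (0, 85)]
2. ⊥bis P4·P0 via (24.44,57.725): [(0, 62.5283) (53, 52.112) (53, 85) (0, 85)]  |A|=1467.0326
3. ⊥bis P4·P1 via (19.1,78.53): [(19.6448, 58.6674) (53, 52.112) (53, 85) (18.9226, 85)]  |A|=997.1675
4. ⊥bis P4·P2 via (21.74,50.43): [(19.6448, 58.6674) (53, 52.112) (53, 85) (18.9226, 85)]  |A|=997.1675
5. ⊥bis P4·P3 via (33.14,71.865): [(19.5286, 62.9021) (53, 84.9425) (53, 85) (18.9226, 85)]  |A|=377.4821
6. canonical 4-gon: [(19.5286, 62.9021) (53, 84.9425) (53, 85) (18.9226, 85)]
7. shoelace: 377.4821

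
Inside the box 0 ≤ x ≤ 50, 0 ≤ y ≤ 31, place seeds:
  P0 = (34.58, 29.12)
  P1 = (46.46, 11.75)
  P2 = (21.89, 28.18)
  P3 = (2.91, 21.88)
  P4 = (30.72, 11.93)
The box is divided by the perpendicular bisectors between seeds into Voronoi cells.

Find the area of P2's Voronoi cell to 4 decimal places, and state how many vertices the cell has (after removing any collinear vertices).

1. box [0,50]×[0,31]: [(0, 0) (50, 0) (50, 31) (0, 31)]
2. ⊥bis P2·P0 via (28.235,28.65): [(0, 0) (30.3572, 0) (28.0609, 31) (0, 31)]  |A|=905.4813
3. ⊥bis P2·P1 via (34.175,19.965): [(0, 0) (20.8244, 0) (29.4065, 12.8341) (28.0609, 31) (0, 31)]  |A|=844.3086
4. ⊥bis P2·P3 via (12.4,25.03): [(20.7082, 0) (20.8244, 0) (29.4065, 12.8341) (28.0609, 31) (10.4184, 31)]  |A|=361.847
5. ⊥bis P2·P4 via (26.305,20.055): [(15.9238, 14.414) (28.7724, 21.3957) (28.0609, 31) (10.4184, 31)]  |A|=210.4939
6. canonical 4-gon: [(15.9238, 14.414) (28.7724, 21.3957) (28.0609, 31) (10.4184, 31)]
7. shoelace: 210.4939

Area of P2's cell: 210.4939 (4 vertices)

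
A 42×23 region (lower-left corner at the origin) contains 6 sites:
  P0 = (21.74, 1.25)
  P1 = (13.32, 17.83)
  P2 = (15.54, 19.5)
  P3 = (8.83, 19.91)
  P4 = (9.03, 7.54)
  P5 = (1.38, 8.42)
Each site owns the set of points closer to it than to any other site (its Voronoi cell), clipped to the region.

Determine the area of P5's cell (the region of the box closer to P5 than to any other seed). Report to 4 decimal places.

1. box [0,42]×[0,23]: [(0, 0) (42, 0) (42, 23) (0, 23)]
2. ⊥bis P5·P0 via (11.56,4.835): [(0, 0) (9.8573, 0) (17.957, 23) (0, 23)]  |A|=319.8645
3. ⊥bis P5·P1 via (7.35,13.125): [(0, 22.4511) (0, 0) (9.8573, 0) (12.2776, 6.8726)]  |A|=171.6953
4. ⊥bis P5·P2 via (8.46,13.96): [(0, 22.4511) (0, 0) (9.8573, 0) (12.2776, 6.8726)]  |A|=171.6953
5. ⊥bis P5·P3 via (5.105,14.165): [(8.0199, 12.275) (0, 17.475) (0, 0) (9.8573, 0) (12.2776, 6.8726)]  |A|=151.7414
6. ⊥bis P5·P4 via (5.205,7.98): [(5.8602, 13.6754) (0, 17.475) (0, 0) (4.287, 0)]  |A|=80.5166
7. canonical 4-gon: [(5.8602, 13.6754) (0, 17.475) (0, 0) (4.287, 0)]
8. shoelace: 80.5166

Area of P5's cell: 80.5166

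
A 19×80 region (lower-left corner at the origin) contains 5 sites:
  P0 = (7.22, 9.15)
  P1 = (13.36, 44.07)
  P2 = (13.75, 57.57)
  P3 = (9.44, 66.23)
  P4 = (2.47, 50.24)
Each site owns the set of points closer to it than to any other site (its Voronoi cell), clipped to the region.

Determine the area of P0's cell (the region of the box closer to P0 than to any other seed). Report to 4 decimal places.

Area of P0's cell: 508.2292

1. box [0,19]×[0,80]: [(0, 0) (19, 0) (19, 80) (0, 80)]
2. ⊥bis P0·P1 via (10.29,26.61): [(0, 28.4193) (0, 0) (19, 0) (19, 25.0785)]  |A|=508.2292
3. ⊥bis P0·P2 via (10.485,33.36): [(0, 28.4193) (0, 0) (19, 0) (19, 25.0785)]  |A|=508.2292
4. ⊥bis P0·P3 via (8.33,37.69): [(0, 28.4193) (0, 0) (19, 0) (19, 25.0785)]  |A|=508.2292
5. ⊥bis P0·P4 via (4.845,29.695): [(0, 28.4193) (0, 0) (19, 0) (19, 25.0785)]  |A|=508.2292
6. canonical 4-gon: [(0, 28.4193) (0, 0) (19, 0) (19, 25.0785)]
7. shoelace: 508.2292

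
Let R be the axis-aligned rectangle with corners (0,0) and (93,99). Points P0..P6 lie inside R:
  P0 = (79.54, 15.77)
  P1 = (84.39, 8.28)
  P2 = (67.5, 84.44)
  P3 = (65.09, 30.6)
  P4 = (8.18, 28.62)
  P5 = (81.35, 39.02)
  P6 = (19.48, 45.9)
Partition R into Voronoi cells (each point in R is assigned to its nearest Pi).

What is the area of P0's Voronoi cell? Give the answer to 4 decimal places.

1. box [0,93]×[0,99]: [(0, 0) (93, 0) (93, 99) (0, 99)]
2. ⊥bis P0·P1 via (81.965,12.025): [(0, 0) (63.3944, 0) (93, 19.1705) (93, 99) (0, 99)]  |A|=8923.2233
3. ⊥bis P0·P2 via (73.52,50.105): [(0, 37.2146) (0, 0) (63.3944, 0) (93, 19.1705) (93, 53.5205)]  |A|=3935.4053
4. ⊥bis P0·P3 via (72.315,23.185): [(48.5203, 0) (63.3944, 0) (93, 19.1705) (93, 43.34)]  |A|=680.098
5. ⊥bis P0·P4 via (43.86,22.195): [(48.5203, 0) (63.3944, 0) (93, 19.1705) (93, 43.34)]  |A|=680.098
6. ⊥bis P0·P5 via (80.445,27.395): [(76.9175, 27.6696) (48.5203, 0) (63.3944, 0) (93, 19.1705) (93, 26.4176)]  |A|=544.0214
7. ⊥bis P0·P6 via (49.51,30.835): [(76.9175, 27.6696) (48.5203, 0) (63.3944, 0) (93, 19.1705) (93, 26.4176)]  |A|=544.0214
8. canonical 5-gon: [(76.9175, 27.6696) (48.5203, 0) (63.3944, 0) (93, 19.1705) (93, 26.4176)]
9. shoelace: 544.0214

Area of P0's cell: 544.0214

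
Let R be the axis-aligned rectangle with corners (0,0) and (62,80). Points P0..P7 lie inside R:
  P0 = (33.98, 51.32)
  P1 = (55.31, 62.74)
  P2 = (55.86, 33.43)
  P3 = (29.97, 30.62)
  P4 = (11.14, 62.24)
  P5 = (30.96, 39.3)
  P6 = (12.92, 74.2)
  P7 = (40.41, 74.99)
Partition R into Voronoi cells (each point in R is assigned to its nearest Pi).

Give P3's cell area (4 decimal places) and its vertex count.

1. box [0,62]×[0,80]: [(0, 0) (62, 0) (62, 80) (0, 80)]
2. ⊥bis P3·P0 via (31.975,40.97): [(0, 47.1642) (0, 0) (62, 0) (62, 35.1536)]  |A|=2551.8504
3. ⊥bis P3·P1 via (42.64,46.68): [(55.7046, 36.3731) (0, 47.1642) (0, 0) (62, 0) (62, 31.4066)]  |A|=2540.056
4. ⊥bis P3·P2 via (42.915,32.025): [(42.1583, 38.9973) (0, 47.1642) (0, 0) (46.3909, 0)]  |A|=1898.7393
5. ⊥bis P3·P4 via (20.555,46.43): [(42.1583, 38.9973) (16.4399, 43.9794) (0, 34.1893) (0, 0) (46.3909, 0)]  |A|=1792.0861
6. ⊥bis P3·P5 via (30.465,34.96): [(42.7485, 33.559) (5.9831, 37.7523) (0, 34.1893) (0, 0) (46.3909, 0)]  |A|=1587.2282
7. ⊥bis P3·P6 via (21.445,52.41): [(42.7485, 33.559) (5.9831, 37.7523) (0, 34.1893) (0, 0) (46.3909, 0)]  |A|=1587.2282
8. ⊥bis P3·P7 via (35.19,52.805): [(42.7485, 33.559) (5.9831, 37.7523) (0, 34.1893) (0, 0) (46.3909, 0)]  |A|=1587.2282
9. canonical 5-gon: [(42.7485, 33.559) (5.9831, 37.7523) (0, 34.1893) (0, 0) (46.3909, 0)]
10. shoelace: 1587.2282

Area of P3's cell: 1587.2282 (5 vertices)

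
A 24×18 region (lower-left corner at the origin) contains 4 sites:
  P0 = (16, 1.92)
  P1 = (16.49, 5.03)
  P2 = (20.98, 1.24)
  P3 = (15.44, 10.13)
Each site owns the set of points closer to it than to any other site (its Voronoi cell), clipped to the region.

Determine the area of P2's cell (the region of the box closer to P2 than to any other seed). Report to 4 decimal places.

Area of P2's cell: 33.6929

1. box [0,24]×[0,18]: [(0, 0) (24, 0) (24, 18) (0, 18)]
2. ⊥bis P2·P0 via (18.49,1.58): [(18.2743, 0) (24, 0) (24, 18) (20.7321, 18)]  |A|=80.9429
3. ⊥bis P2·P1 via (18.735,3.135): [(18.696, 3.0888) (18.2743, 0) (24, 0) (24, 9.3724)]  |A|=33.6985
4. ⊥bis P2·P3 via (18.21,5.685): [(23.8588, 9.2052) (18.696, 3.0888) (18.2743, 0) (24, 0) (24, 9.2932)]  |A|=33.6929
5. canonical 5-gon: [(23.8588, 9.2052) (18.696, 3.0888) (18.2743, 0) (24, 0) (24, 9.2932)]
6. shoelace: 33.6929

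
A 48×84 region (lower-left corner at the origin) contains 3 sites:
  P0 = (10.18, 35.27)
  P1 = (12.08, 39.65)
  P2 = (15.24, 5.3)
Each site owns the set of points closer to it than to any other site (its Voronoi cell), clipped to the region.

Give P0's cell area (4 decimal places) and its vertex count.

Area of P0's cell: 483.8605 (3 vertices)

1. box [0,48]×[0,84]: [(0, 0) (48, 0) (48, 84) (0, 84)]
2. ⊥bis P0·P1 via (11.13,37.46): [(0, 42.2881) (0, 0) (48, 0) (48, 21.4662)]  |A|=1530.1019
3. ⊥bis P0·P2 via (12.71,20.285): [(40.073, 24.9048) (0, 42.2881) (0, 18.1391)]  |A|=483.8605
4. canonical 3-gon: [(40.073, 24.9048) (0, 42.2881) (0, 18.1391)]
5. shoelace: 483.8605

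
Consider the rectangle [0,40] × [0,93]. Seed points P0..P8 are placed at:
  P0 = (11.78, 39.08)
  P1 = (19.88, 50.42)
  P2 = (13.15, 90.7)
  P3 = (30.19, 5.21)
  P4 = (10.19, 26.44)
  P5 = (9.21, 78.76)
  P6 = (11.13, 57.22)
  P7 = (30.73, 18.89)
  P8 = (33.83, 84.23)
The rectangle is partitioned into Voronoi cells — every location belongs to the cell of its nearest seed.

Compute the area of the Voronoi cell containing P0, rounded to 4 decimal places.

Area of P0's cell: 326.6315

1. box [0,40]×[0,93]: [(0, 0) (40, 0) (40, 93) (0, 93)]
2. ⊥bis P0·P1 via (15.83,44.75): [(0, 56.0571) (0, 0) (40, 0) (40, 27.4857)]  |A|=1670.8571
3. ⊥bis P0·P2 via (12.465,64.89): [(0, 56.0571) (0, 0) (40, 0) (40, 27.4857)]  |A|=1670.8571
4. ⊥bis P0·P3 via (20.985,22.145): [(36.029, 30.3221) (0, 56.0571) (0, 10.7386)]  |A|=816.3903
5. ⊥bis P0·P4 via (10.985,32.76): [(34.9646, 29.7436) (36.029, 30.3221) (0, 56.0571) (0, 34.1418)]  |A|=407.249
6. ⊥bis P0·P5 via (10.495,58.92): [(34.9646, 29.7436) (36.029, 30.3221) (0, 56.0571) (0, 34.1418)]  |A|=407.249
7. ⊥bis P0·P6 via (11.455,48.15): [(34.9646, 29.7436) (36.029, 30.3221) (11.0884, 48.1369) (0, 47.7395) (0, 34.1418)]  |A|=361.1346
8. ⊥bis P0·P7 via (21.255,28.985): [(23.5879, 31.1747) (28.4486, 35.7367) (11.0884, 48.1369) (0, 47.7395) (0, 34.1418)]  |A|=326.6315
9. ⊥bis P0·P8 via (22.805,61.655): [(23.5879, 31.1747) (28.4486, 35.7367) (11.0884, 48.1369) (0, 47.7395) (0, 34.1418)]  |A|=326.6315
10. canonical 5-gon: [(23.5879, 31.1747) (28.4486, 35.7367) (11.0884, 48.1369) (0, 47.7395) (0, 34.1418)]
11. shoelace: 326.6315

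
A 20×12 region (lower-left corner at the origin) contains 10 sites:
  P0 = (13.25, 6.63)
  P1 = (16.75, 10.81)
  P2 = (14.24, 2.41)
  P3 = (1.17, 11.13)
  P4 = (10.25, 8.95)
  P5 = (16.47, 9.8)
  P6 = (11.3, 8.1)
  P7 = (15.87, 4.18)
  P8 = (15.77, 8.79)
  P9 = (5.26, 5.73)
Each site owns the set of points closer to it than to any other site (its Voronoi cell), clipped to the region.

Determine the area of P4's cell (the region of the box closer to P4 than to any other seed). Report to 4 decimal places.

1. box [0,20]×[0,12]: [(0, 0) (20, 0) (20, 12) (0, 12)]
2. ⊥bis P4·P0 via (11.75,7.79): [(0, 0) (5.7257, 0) (15.0057, 12) (0, 12)]  |A|=124.3888
3. ⊥bis P4·P1 via (13.5,9.88): [(0, 0) (5.7257, 0) (13.4639, 10.0062) (12.8934, 12) (0, 12)]  |A|=122.283
4. ⊥bis P4·P2 via (12.245,5.68): [(0, 0) (2.9349, 0) (8.2186, 3.2235) (13.4639, 10.0062) (12.8934, 12) (0, 12)]  |A|=117.7849
5. ⊥bis P4·P3 via (5.71,10.04): [(3.3621, 0.2606) (8.2186, 3.2235) (13.4639, 10.0062) (12.8934, 12) (6.1806, 12)]  |A|=60.9519
6. ⊥bis P4·P5 via (13.36,9.375): [(3.3621, 0.2606) (8.2186, 3.2235) (13.3023, 9.7973) (13.0999, 11.2781) (12.8934, 12) (6.1806, 12)]  |A|=60.8111
7. ⊥bis P4·P6 via (10.775,8.525): [(3.3621, 0.2606) (4.79, 1.1318) (13.0748, 11.3659) (12.8934, 12) (6.1806, 12)]  |A|=47.1868
8. ⊥bis P4·P7 via (13.06,6.565): [(3.3621, 0.2606) (4.79, 1.1318) (13.0748, 11.3659) (12.8934, 12) (6.1806, 12)]  |A|=47.1868
9. ⊥bis P4·P8 via (13.01,8.87): [(3.3621, 0.2606) (4.79, 1.1318) (13.0748, 11.3659) (12.8934, 12) (6.1806, 12)]  |A|=47.1868
10. ⊥bis P4·P9 via (7.755,7.34): [(5.7921, 10.3819) (8.669, 5.9235) (13.0748, 11.3659) (12.8934, 12) (6.1806, 12)]  |A|=25.4792
11. canonical 5-gon: [(5.7921, 10.3819) (8.669, 5.9235) (13.0748, 11.3659) (12.8934, 12) (6.1806, 12)]
12. shoelace: 25.4792

Area of P4's cell: 25.4792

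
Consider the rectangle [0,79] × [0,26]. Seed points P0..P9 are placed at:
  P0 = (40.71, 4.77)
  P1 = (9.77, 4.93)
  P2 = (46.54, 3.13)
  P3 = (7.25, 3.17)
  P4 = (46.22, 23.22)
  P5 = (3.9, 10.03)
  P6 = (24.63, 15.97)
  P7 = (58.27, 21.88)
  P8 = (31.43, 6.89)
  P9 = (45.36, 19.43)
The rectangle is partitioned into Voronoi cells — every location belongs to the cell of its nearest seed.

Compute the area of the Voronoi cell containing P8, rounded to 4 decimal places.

1. box [0,79]×[0,26]: [(0, 0) (79, 0) (79, 26) (0, 26)]
2. ⊥bis P8·P0 via (36.07,5.83): [(0, 0) (34.7381, 0) (40.6778, 26) (0, 26)]  |A|=980.4073
3. ⊥bis P8·P1 via (20.6,5.91): [(21.1348, 0) (34.7381, 0) (40.6778, 26) (18.7821, 26)]  |A|=461.4881
4. ⊥bis P8·P2 via (38.985,5.01): [(21.1348, 0) (34.7381, 0) (40.6778, 26) (18.7821, 26)]  |A|=461.4881
5. ⊥bis P8·P3 via (19.34,5.03): [(21.1348, 0) (34.7381, 0) (40.6778, 26) (18.7821, 26)]  |A|=461.4881
6. ⊥bis P8·P4 via (38.825,15.055): [(21.1348, 0) (34.7381, 0) (38.2884, 15.541) (26.7404, 26) (18.7821, 26)]  |A|=388.6019
7. ⊥bis P8·P5 via (17.665,8.46): [(19.1729, 21.6807) (21.1348, 0) (34.7381, 0) (38.2884, 15.541) (26.7404, 26) (19.6656, 26)]  |A|=386.6939
8. ⊥bis P8·P6 via (28.03,11.43): [(20.6038, 5.8685) (21.1348, 0) (34.7381, 0) (38.2884, 15.541) (36.1299, 17.496)]  |A|=187.8904
9. ⊥bis P8·P7 via (44.85,14.385): [(20.6038, 5.8685) (21.1348, 0) (34.7381, 0) (38.2884, 15.541) (36.1299, 17.496)]  |A|=187.8904
10. ⊥bis P8·P9 via (38.395,13.16): [(35.1514, 16.7632) (20.6038, 5.8685) (21.1348, 0) (34.7381, 0) (37.8762, 13.7363)]  |A|=183.0605
11. canonical 5-gon: [(35.1514, 16.7632) (20.6038, 5.8685) (21.1348, 0) (34.7381, 0) (37.8762, 13.7363)]
12. shoelace: 183.0605

Area of P8's cell: 183.0605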